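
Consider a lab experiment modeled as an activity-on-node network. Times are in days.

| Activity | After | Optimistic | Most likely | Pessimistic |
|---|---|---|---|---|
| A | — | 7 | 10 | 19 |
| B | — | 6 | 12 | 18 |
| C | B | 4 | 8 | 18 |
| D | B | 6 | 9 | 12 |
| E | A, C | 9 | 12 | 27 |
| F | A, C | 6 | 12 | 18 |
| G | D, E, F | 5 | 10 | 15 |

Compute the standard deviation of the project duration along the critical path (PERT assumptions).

4.61 days

te_A = (7 + 4·10 + 19)/6 = 66/6 = 11; σ²_A = ((19−7)/6)² = 4.000
te_B = (6 + 4·12 + 18)/6 = 72/6 = 12; σ²_B = ((18−6)/6)² = 4.000
te_C = (4 + 4·8 + 18)/6 = 54/6 = 9; σ²_C = ((18−4)/6)² = 5.444
te_D = (6 + 4·9 + 12)/6 = 54/6 = 9; σ²_D = ((12−6)/6)² = 1.000
te_E = (9 + 4·12 + 27)/6 = 84/6 = 14; σ²_E = ((27−9)/6)² = 9.000
te_F = (6 + 4·12 + 18)/6 = 72/6 = 12; σ²_F = ((18−6)/6)² = 4.000
te_G = (5 + 4·10 + 15)/6 = 60/6 = 10; σ²_G = ((15−5)/6)² = 2.778

Forward pass:
ES_A = 0; EF_A = 11
ES_B = 0; EF_B = 12
ES_C = 12; EF_C = 12+9 = 21
ES_D = 12; EF_D = 12+9 = 21
ES_E = max(EF_A=11, EF_C=21) = 21; EF_E = 21+14 = 35
ES_F = max(EF_A=11, EF_C=21) = 21; EF_F = 21+12 = 33
ES_G = max(EF_D=21, EF_E=35, EF_F=33) = 35; EF_G = 35+10 = 45
Expected project duration μ = 45 days. Critical path: B → C → E → G.

Variance along critical path = 4.000 + 5.444 + 9.000 + 2.778 = 21.222
σ = √21.222 = 4.607 days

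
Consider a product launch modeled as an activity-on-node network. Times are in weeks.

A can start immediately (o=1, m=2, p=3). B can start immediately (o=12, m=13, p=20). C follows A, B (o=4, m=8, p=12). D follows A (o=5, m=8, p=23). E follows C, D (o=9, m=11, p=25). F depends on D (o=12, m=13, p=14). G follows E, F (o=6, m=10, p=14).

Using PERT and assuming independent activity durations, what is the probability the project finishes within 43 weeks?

te_A = (1 + 4·2 + 3)/6 = 12/6 = 2; σ²_A = ((3−1)/6)² = 0.111
te_B = (12 + 4·13 + 20)/6 = 84/6 = 14; σ²_B = ((20−12)/6)² = 1.778
te_C = (4 + 4·8 + 12)/6 = 48/6 = 8; σ²_C = ((12−4)/6)² = 1.778
te_D = (5 + 4·8 + 23)/6 = 60/6 = 10; σ²_D = ((23−5)/6)² = 9.000
te_E = (9 + 4·11 + 25)/6 = 78/6 = 13; σ²_E = ((25−9)/6)² = 7.111
te_F = (12 + 4·13 + 14)/6 = 78/6 = 13; σ²_F = ((14−12)/6)² = 0.111
te_G = (6 + 4·10 + 14)/6 = 60/6 = 10; σ²_G = ((14−6)/6)² = 1.778

Forward pass:
ES_A = 0; EF_A = 2
ES_B = 0; EF_B = 14
ES_C = max(EF_A=2, EF_B=14) = 14; EF_C = 14+8 = 22
ES_D = 2; EF_D = 2+10 = 12
ES_E = max(EF_C=22, EF_D=12) = 22; EF_E = 22+13 = 35
ES_F = 12; EF_F = 12+13 = 25
ES_G = max(EF_E=35, EF_F=25) = 35; EF_G = 35+10 = 45
Expected project duration μ = 45 weeks. Critical path: B → C → E → G.

Variance along critical path = 1.778 + 1.778 + 7.111 + 1.778 = 12.444; σ = √12.444 = 3.528 weeks.
Z = (43 − 45) / 3.528 = -0.567
P(T ≤ 43) = Φ(-0.567) ≈ 0.285

0.285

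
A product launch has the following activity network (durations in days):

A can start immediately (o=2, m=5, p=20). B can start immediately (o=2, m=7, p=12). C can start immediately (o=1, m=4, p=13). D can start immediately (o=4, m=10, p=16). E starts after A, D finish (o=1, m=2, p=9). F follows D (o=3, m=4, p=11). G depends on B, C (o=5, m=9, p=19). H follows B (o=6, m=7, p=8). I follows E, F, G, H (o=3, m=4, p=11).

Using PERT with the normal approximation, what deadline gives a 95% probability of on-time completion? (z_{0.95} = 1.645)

27.2 days

te_A = (2 + 4·5 + 20)/6 = 42/6 = 7; σ²_A = ((20−2)/6)² = 9.000
te_B = (2 + 4·7 + 12)/6 = 42/6 = 7; σ²_B = ((12−2)/6)² = 2.778
te_C = (1 + 4·4 + 13)/6 = 30/6 = 5; σ²_C = ((13−1)/6)² = 4.000
te_D = (4 + 4·10 + 16)/6 = 60/6 = 10; σ²_D = ((16−4)/6)² = 4.000
te_E = (1 + 4·2 + 9)/6 = 18/6 = 3; σ²_E = ((9−1)/6)² = 1.778
te_F = (3 + 4·4 + 11)/6 = 30/6 = 5; σ²_F = ((11−3)/6)² = 1.778
te_G = (5 + 4·9 + 19)/6 = 60/6 = 10; σ²_G = ((19−5)/6)² = 5.444
te_H = (6 + 4·7 + 8)/6 = 42/6 = 7; σ²_H = ((8−6)/6)² = 0.111
te_I = (3 + 4·4 + 11)/6 = 30/6 = 5; σ²_I = ((11−3)/6)² = 1.778

Forward pass:
ES_A = 0; EF_A = 7
ES_B = 0; EF_B = 7
ES_C = 0; EF_C = 5
ES_D = 0; EF_D = 10
ES_E = max(EF_A=7, EF_D=10) = 10; EF_E = 10+3 = 13
ES_F = 10; EF_F = 10+5 = 15
ES_G = max(EF_B=7, EF_C=5) = 7; EF_G = 7+10 = 17
ES_H = 7; EF_H = 7+7 = 14
ES_I = max(EF_E=13, EF_F=15, EF_G=17, EF_H=14) = 17; EF_I = 17+5 = 22
Expected project duration μ = 22 days. Critical path: B → G → I.

Variance along critical path = 2.778 + 5.444 + 1.778 = 10.000; σ = 3.162 days.
D = μ + z·σ = 22 + 1.645·3.162 = 27.2 days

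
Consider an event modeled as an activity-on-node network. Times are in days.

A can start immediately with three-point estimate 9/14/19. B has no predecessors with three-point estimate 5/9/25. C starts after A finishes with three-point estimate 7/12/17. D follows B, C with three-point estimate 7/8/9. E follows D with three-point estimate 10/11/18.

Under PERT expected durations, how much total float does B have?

15 days

te_A = (9 + 4·14 + 19)/6 = 84/6 = 14
te_B = (5 + 4·9 + 25)/6 = 66/6 = 11
te_C = (7 + 4·12 + 17)/6 = 72/6 = 12
te_D = (7 + 4·8 + 9)/6 = 48/6 = 8
te_E = (10 + 4·11 + 18)/6 = 72/6 = 12

Forward pass:
ES_A = 0; EF_A = 14
ES_B = 0; EF_B = 11
ES_C = 14; EF_C = 14+12 = 26
ES_D = max(EF_B=11, EF_C=26) = 26; EF_D = 26+8 = 34
ES_E = 34; EF_E = 34+12 = 46
Expected project duration μ = 46 days. Critical path: A → C → D → E.

Backward pass:
LF_E = 46; LS_E = 46−12 = 34
LF_D = LS_E = 34; LS_D = 34−8 = 26
LF_C = LS_D = 26; LS_C = 26−12 = 14
LF_B = LS_D = 26; LS_B = 26−11 = 15
LF_A = LS_C = 14; LS_A = 14−14 = 0
Slack_B = LS_B − ES_B = 15 − 0 = 15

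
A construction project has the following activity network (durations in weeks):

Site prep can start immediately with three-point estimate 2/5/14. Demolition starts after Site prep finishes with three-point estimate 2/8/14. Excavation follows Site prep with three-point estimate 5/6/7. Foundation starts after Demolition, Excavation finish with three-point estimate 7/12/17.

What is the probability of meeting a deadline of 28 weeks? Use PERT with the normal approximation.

te_Site prep = (2 + 4·5 + 14)/6 = 36/6 = 6; σ²_Site prep = ((14−2)/6)² = 4.000
te_Demolition = (2 + 4·8 + 14)/6 = 48/6 = 8; σ²_Demolition = ((14−2)/6)² = 4.000
te_Excavation = (5 + 4·6 + 7)/6 = 36/6 = 6; σ²_Excavation = ((7−5)/6)² = 0.111
te_Foundation = (7 + 4·12 + 17)/6 = 72/6 = 12; σ²_Foundation = ((17−7)/6)² = 2.778

Forward pass:
ES_Site prep = 0; EF_Site prep = 6
ES_Demolition = 6; EF_Demolition = 6+8 = 14
ES_Excavation = 6; EF_Excavation = 6+6 = 12
ES_Foundation = max(EF_Demolition=14, EF_Excavation=12) = 14; EF_Foundation = 14+12 = 26
Expected project duration μ = 26 weeks. Critical path: Site prep → Demolition → Foundation.

Variance along critical path = 4.000 + 4.000 + 2.778 = 10.778; σ = √10.778 = 3.283 weeks.
Z = (28 − 26) / 3.283 = 0.609
P(T ≤ 28) = Φ(0.609) ≈ 0.729

0.729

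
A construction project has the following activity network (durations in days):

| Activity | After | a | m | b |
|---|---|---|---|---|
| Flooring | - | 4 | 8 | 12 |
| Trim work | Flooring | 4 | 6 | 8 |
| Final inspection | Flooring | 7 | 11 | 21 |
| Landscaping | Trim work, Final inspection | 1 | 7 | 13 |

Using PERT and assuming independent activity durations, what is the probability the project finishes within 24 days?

te_Flooring = (4 + 4·8 + 12)/6 = 48/6 = 8; σ²_Flooring = ((12−4)/6)² = 1.778
te_Trim work = (4 + 4·6 + 8)/6 = 36/6 = 6; σ²_Trim work = ((8−4)/6)² = 0.444
te_Final inspection = (7 + 4·11 + 21)/6 = 72/6 = 12; σ²_Final inspection = ((21−7)/6)² = 5.444
te_Landscaping = (1 + 4·7 + 13)/6 = 42/6 = 7; σ²_Landscaping = ((13−1)/6)² = 4.000

Forward pass:
ES_Flooring = 0; EF_Flooring = 8
ES_Trim work = 8; EF_Trim work = 8+6 = 14
ES_Final inspection = 8; EF_Final inspection = 8+12 = 20
ES_Landscaping = max(EF_Trim work=14, EF_Final inspection=20) = 20; EF_Landscaping = 20+7 = 27
Expected project duration μ = 27 days. Critical path: Flooring → Final inspection → Landscaping.

Variance along critical path = 1.778 + 5.444 + 4.000 = 11.222; σ = √11.222 = 3.350 days.
Z = (24 − 27) / 3.350 = -0.896
P(T ≤ 24) = Φ(-0.896) ≈ 0.185

0.185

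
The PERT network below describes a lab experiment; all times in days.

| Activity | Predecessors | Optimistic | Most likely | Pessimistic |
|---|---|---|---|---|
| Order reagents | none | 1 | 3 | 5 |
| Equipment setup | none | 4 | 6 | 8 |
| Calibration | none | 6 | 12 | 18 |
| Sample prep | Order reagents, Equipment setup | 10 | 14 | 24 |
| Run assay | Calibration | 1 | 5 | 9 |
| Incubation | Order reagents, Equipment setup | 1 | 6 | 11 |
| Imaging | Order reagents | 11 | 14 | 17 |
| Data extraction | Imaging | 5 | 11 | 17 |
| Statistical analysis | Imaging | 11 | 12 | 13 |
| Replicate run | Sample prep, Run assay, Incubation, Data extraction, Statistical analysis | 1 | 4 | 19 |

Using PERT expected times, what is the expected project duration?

35 days

te_Order reagents = (1 + 4·3 + 5)/6 = 18/6 = 3
te_Equipment setup = (4 + 4·6 + 8)/6 = 36/6 = 6
te_Calibration = (6 + 4·12 + 18)/6 = 72/6 = 12
te_Sample prep = (10 + 4·14 + 24)/6 = 90/6 = 15
te_Run assay = (1 + 4·5 + 9)/6 = 30/6 = 5
te_Incubation = (1 + 4·6 + 11)/6 = 36/6 = 6
te_Imaging = (11 + 4·14 + 17)/6 = 84/6 = 14
te_Data extraction = (5 + 4·11 + 17)/6 = 66/6 = 11
te_Statistical analysis = (11 + 4·12 + 13)/6 = 72/6 = 12
te_Replicate run = (1 + 4·4 + 19)/6 = 36/6 = 6

Forward pass:
ES_Order reagents = 0; EF_Order reagents = 3
ES_Equipment setup = 0; EF_Equipment setup = 6
ES_Calibration = 0; EF_Calibration = 12
ES_Sample prep = max(EF_Order reagents=3, EF_Equipment setup=6) = 6; EF_Sample prep = 6+15 = 21
ES_Run assay = 12; EF_Run assay = 12+5 = 17
ES_Incubation = max(EF_Order reagents=3, EF_Equipment setup=6) = 6; EF_Incubation = 6+6 = 12
ES_Imaging = 3; EF_Imaging = 3+14 = 17
ES_Data extraction = 17; EF_Data extraction = 17+11 = 28
ES_Statistical analysis = 17; EF_Statistical analysis = 17+12 = 29
ES_Replicate run = max(EF_Sample prep=21, EF_Run assay=17, EF_Incubation=12, EF_Data extraction=28, EF_Statistical analysis=29) = 29; EF_Replicate run = 29+6 = 35
Expected project duration μ = 35 days. Critical path: Order reagents → Imaging → Statistical analysis → Replicate run.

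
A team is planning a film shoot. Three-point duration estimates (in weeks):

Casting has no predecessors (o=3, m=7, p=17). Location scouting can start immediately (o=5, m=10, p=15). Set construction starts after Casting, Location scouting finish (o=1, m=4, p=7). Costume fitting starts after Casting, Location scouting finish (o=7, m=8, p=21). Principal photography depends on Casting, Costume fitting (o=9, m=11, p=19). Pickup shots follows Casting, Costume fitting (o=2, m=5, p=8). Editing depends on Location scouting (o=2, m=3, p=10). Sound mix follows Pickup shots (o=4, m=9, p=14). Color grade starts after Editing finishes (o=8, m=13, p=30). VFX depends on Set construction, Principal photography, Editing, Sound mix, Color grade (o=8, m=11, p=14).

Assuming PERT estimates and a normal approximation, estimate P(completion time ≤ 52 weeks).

0.974

te_Casting = (3 + 4·7 + 17)/6 = 48/6 = 8; σ²_Casting = ((17−3)/6)² = 5.444
te_Location scouting = (5 + 4·10 + 15)/6 = 60/6 = 10; σ²_Location scouting = ((15−5)/6)² = 2.778
te_Set construction = (1 + 4·4 + 7)/6 = 24/6 = 4; σ²_Set construction = ((7−1)/6)² = 1.000
te_Costume fitting = (7 + 4·8 + 21)/6 = 60/6 = 10; σ²_Costume fitting = ((21−7)/6)² = 5.444
te_Principal photography = (9 + 4·11 + 19)/6 = 72/6 = 12; σ²_Principal photography = ((19−9)/6)² = 2.778
te_Pickup shots = (2 + 4·5 + 8)/6 = 30/6 = 5; σ²_Pickup shots = ((8−2)/6)² = 1.000
te_Editing = (2 + 4·3 + 10)/6 = 24/6 = 4; σ²_Editing = ((10−2)/6)² = 1.778
te_Sound mix = (4 + 4·9 + 14)/6 = 54/6 = 9; σ²_Sound mix = ((14−4)/6)² = 2.778
te_Color grade = (8 + 4·13 + 30)/6 = 90/6 = 15; σ²_Color grade = ((30−8)/6)² = 13.444
te_VFX = (8 + 4·11 + 14)/6 = 66/6 = 11; σ²_VFX = ((14−8)/6)² = 1.000

Forward pass:
ES_Casting = 0; EF_Casting = 8
ES_Location scouting = 0; EF_Location scouting = 10
ES_Set construction = max(EF_Casting=8, EF_Location scouting=10) = 10; EF_Set construction = 10+4 = 14
ES_Costume fitting = max(EF_Casting=8, EF_Location scouting=10) = 10; EF_Costume fitting = 10+10 = 20
ES_Principal photography = max(EF_Casting=8, EF_Costume fitting=20) = 20; EF_Principal photography = 20+12 = 32
ES_Pickup shots = max(EF_Casting=8, EF_Costume fitting=20) = 20; EF_Pickup shots = 20+5 = 25
ES_Editing = 10; EF_Editing = 10+4 = 14
ES_Sound mix = 25; EF_Sound mix = 25+9 = 34
ES_Color grade = 14; EF_Color grade = 14+15 = 29
ES_VFX = max(EF_Set construction=14, EF_Principal photography=32, EF_Editing=14, EF_Sound mix=34, EF_Color grade=29) = 34; EF_VFX = 34+11 = 45
Expected project duration μ = 45 weeks. Critical path: Location scouting → Costume fitting → Pickup shots → Sound mix → VFX.

Variance along critical path = 2.778 + 5.444 + 1.000 + 2.778 + 1.000 = 13.000; σ = √13.000 = 3.606 weeks.
Z = (52 − 45) / 3.606 = 1.941
P(T ≤ 52) = Φ(1.941) ≈ 0.974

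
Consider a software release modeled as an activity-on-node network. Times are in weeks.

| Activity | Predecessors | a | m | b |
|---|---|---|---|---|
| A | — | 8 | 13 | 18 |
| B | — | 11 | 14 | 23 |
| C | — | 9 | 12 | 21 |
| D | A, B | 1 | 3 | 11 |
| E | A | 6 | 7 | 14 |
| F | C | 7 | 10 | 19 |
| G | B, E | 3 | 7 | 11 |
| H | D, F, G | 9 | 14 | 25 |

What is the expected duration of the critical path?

43 weeks

te_A = (8 + 4·13 + 18)/6 = 78/6 = 13
te_B = (11 + 4·14 + 23)/6 = 90/6 = 15
te_C = (9 + 4·12 + 21)/6 = 78/6 = 13
te_D = (1 + 4·3 + 11)/6 = 24/6 = 4
te_E = (6 + 4·7 + 14)/6 = 48/6 = 8
te_F = (7 + 4·10 + 19)/6 = 66/6 = 11
te_G = (3 + 4·7 + 11)/6 = 42/6 = 7
te_H = (9 + 4·14 + 25)/6 = 90/6 = 15

Forward pass:
ES_A = 0; EF_A = 13
ES_B = 0; EF_B = 15
ES_C = 0; EF_C = 13
ES_D = max(EF_A=13, EF_B=15) = 15; EF_D = 15+4 = 19
ES_E = 13; EF_E = 13+8 = 21
ES_F = 13; EF_F = 13+11 = 24
ES_G = max(EF_B=15, EF_E=21) = 21; EF_G = 21+7 = 28
ES_H = max(EF_D=19, EF_F=24, EF_G=28) = 28; EF_H = 28+15 = 43
Expected project duration μ = 43 weeks. Critical path: A → E → G → H.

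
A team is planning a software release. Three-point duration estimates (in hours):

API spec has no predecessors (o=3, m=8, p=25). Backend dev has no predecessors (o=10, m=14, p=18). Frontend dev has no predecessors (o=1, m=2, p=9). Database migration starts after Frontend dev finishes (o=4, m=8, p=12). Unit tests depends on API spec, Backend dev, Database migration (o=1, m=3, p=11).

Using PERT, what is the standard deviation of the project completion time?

te_API spec = (3 + 4·8 + 25)/6 = 60/6 = 10; σ²_API spec = ((25−3)/6)² = 13.444
te_Backend dev = (10 + 4·14 + 18)/6 = 84/6 = 14; σ²_Backend dev = ((18−10)/6)² = 1.778
te_Frontend dev = (1 + 4·2 + 9)/6 = 18/6 = 3; σ²_Frontend dev = ((9−1)/6)² = 1.778
te_Database migration = (4 + 4·8 + 12)/6 = 48/6 = 8; σ²_Database migration = ((12−4)/6)² = 1.778
te_Unit tests = (1 + 4·3 + 11)/6 = 24/6 = 4; σ²_Unit tests = ((11−1)/6)² = 2.778

Forward pass:
ES_API spec = 0; EF_API spec = 10
ES_Backend dev = 0; EF_Backend dev = 14
ES_Frontend dev = 0; EF_Frontend dev = 3
ES_Database migration = 3; EF_Database migration = 3+8 = 11
ES_Unit tests = max(EF_API spec=10, EF_Backend dev=14, EF_Database migration=11) = 14; EF_Unit tests = 14+4 = 18
Expected project duration μ = 18 hours. Critical path: Backend dev → Unit tests.

Variance along critical path = 1.778 + 2.778 = 4.556
σ = √4.556 = 2.134 hours

2.13 hours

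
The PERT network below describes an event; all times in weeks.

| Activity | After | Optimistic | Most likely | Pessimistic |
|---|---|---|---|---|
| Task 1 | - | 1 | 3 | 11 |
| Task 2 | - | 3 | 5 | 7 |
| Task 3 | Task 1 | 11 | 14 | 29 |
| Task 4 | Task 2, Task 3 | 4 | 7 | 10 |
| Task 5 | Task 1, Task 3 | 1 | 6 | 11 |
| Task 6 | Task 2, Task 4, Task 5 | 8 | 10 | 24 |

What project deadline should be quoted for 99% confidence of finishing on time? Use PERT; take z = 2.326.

te_Task 1 = (1 + 4·3 + 11)/6 = 24/6 = 4; σ²_Task 1 = ((11−1)/6)² = 2.778
te_Task 2 = (3 + 4·5 + 7)/6 = 30/6 = 5; σ²_Task 2 = ((7−3)/6)² = 0.444
te_Task 3 = (11 + 4·14 + 29)/6 = 96/6 = 16; σ²_Task 3 = ((29−11)/6)² = 9.000
te_Task 4 = (4 + 4·7 + 10)/6 = 42/6 = 7; σ²_Task 4 = ((10−4)/6)² = 1.000
te_Task 5 = (1 + 4·6 + 11)/6 = 36/6 = 6; σ²_Task 5 = ((11−1)/6)² = 2.778
te_Task 6 = (8 + 4·10 + 24)/6 = 72/6 = 12; σ²_Task 6 = ((24−8)/6)² = 7.111

Forward pass:
ES_Task 1 = 0; EF_Task 1 = 4
ES_Task 2 = 0; EF_Task 2 = 5
ES_Task 3 = 4; EF_Task 3 = 4+16 = 20
ES_Task 4 = max(EF_Task 2=5, EF_Task 3=20) = 20; EF_Task 4 = 20+7 = 27
ES_Task 5 = max(EF_Task 1=4, EF_Task 3=20) = 20; EF_Task 5 = 20+6 = 26
ES_Task 6 = max(EF_Task 2=5, EF_Task 4=27, EF_Task 5=26) = 27; EF_Task 6 = 27+12 = 39
Expected project duration μ = 39 weeks. Critical path: Task 1 → Task 3 → Task 4 → Task 6.

Variance along critical path = 2.778 + 9.000 + 1.000 + 7.111 = 19.889; σ = 4.460 weeks.
D = μ + z·σ = 39 + 2.326·4.460 = 49.4 weeks

49.4 weeks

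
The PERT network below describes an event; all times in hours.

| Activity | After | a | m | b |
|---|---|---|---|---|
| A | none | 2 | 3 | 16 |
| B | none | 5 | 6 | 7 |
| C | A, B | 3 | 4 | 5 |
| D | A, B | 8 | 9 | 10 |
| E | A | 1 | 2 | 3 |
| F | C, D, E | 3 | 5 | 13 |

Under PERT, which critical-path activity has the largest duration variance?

F

te_A = (2 + 4·3 + 16)/6 = 30/6 = 5; σ²_A = ((16−2)/6)² = 5.444
te_B = (5 + 4·6 + 7)/6 = 36/6 = 6; σ²_B = ((7−5)/6)² = 0.111
te_C = (3 + 4·4 + 5)/6 = 24/6 = 4; σ²_C = ((5−3)/6)² = 0.111
te_D = (8 + 4·9 + 10)/6 = 54/6 = 9; σ²_D = ((10−8)/6)² = 0.111
te_E = (1 + 4·2 + 3)/6 = 12/6 = 2; σ²_E = ((3−1)/6)² = 0.111
te_F = (3 + 4·5 + 13)/6 = 36/6 = 6; σ²_F = ((13−3)/6)² = 2.778

Forward pass:
ES_A = 0; EF_A = 5
ES_B = 0; EF_B = 6
ES_C = max(EF_A=5, EF_B=6) = 6; EF_C = 6+4 = 10
ES_D = max(EF_A=5, EF_B=6) = 6; EF_D = 6+9 = 15
ES_E = 5; EF_E = 5+2 = 7
ES_F = max(EF_C=10, EF_D=15, EF_E=7) = 15; EF_F = 15+6 = 21
Expected project duration μ = 21 hours. Critical path: B → D → F.

Variances on critical path: σ²_B=0.111, σ²_D=0.111, σ²_F=2.778.
Largest is σ²_F = 2.778.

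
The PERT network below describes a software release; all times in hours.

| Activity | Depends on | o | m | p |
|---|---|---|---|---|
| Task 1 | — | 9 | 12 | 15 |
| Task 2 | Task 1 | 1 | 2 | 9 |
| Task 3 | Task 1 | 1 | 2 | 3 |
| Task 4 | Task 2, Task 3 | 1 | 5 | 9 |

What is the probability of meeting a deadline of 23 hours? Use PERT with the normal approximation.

te_Task 1 = (9 + 4·12 + 15)/6 = 72/6 = 12; σ²_Task 1 = ((15−9)/6)² = 1.000
te_Task 2 = (1 + 4·2 + 9)/6 = 18/6 = 3; σ²_Task 2 = ((9−1)/6)² = 1.778
te_Task 3 = (1 + 4·2 + 3)/6 = 12/6 = 2; σ²_Task 3 = ((3−1)/6)² = 0.111
te_Task 4 = (1 + 4·5 + 9)/6 = 30/6 = 5; σ²_Task 4 = ((9−1)/6)² = 1.778

Forward pass:
ES_Task 1 = 0; EF_Task 1 = 12
ES_Task 2 = 12; EF_Task 2 = 12+3 = 15
ES_Task 3 = 12; EF_Task 3 = 12+2 = 14
ES_Task 4 = max(EF_Task 2=15, EF_Task 3=14) = 15; EF_Task 4 = 15+5 = 20
Expected project duration μ = 20 hours. Critical path: Task 1 → Task 2 → Task 4.

Variance along critical path = 1.000 + 1.778 + 1.778 = 4.556; σ = √4.556 = 2.134 hours.
Z = (23 − 20) / 2.134 = 1.406
P(T ≤ 23) = Φ(1.406) ≈ 0.920

0.920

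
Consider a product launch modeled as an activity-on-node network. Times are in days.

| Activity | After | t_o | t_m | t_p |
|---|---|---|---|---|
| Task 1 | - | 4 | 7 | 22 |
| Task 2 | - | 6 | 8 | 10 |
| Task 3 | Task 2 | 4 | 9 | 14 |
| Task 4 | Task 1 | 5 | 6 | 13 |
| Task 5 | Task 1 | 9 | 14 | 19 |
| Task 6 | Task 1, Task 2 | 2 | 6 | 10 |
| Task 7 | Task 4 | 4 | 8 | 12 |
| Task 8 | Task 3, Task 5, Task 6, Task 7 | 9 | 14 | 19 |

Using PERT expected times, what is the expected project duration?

te_Task 1 = (4 + 4·7 + 22)/6 = 54/6 = 9
te_Task 2 = (6 + 4·8 + 10)/6 = 48/6 = 8
te_Task 3 = (4 + 4·9 + 14)/6 = 54/6 = 9
te_Task 4 = (5 + 4·6 + 13)/6 = 42/6 = 7
te_Task 5 = (9 + 4·14 + 19)/6 = 84/6 = 14
te_Task 6 = (2 + 4·6 + 10)/6 = 36/6 = 6
te_Task 7 = (4 + 4·8 + 12)/6 = 48/6 = 8
te_Task 8 = (9 + 4·14 + 19)/6 = 84/6 = 14

Forward pass:
ES_Task 1 = 0; EF_Task 1 = 9
ES_Task 2 = 0; EF_Task 2 = 8
ES_Task 3 = 8; EF_Task 3 = 8+9 = 17
ES_Task 4 = 9; EF_Task 4 = 9+7 = 16
ES_Task 5 = 9; EF_Task 5 = 9+14 = 23
ES_Task 6 = max(EF_Task 1=9, EF_Task 2=8) = 9; EF_Task 6 = 9+6 = 15
ES_Task 7 = 16; EF_Task 7 = 16+8 = 24
ES_Task 8 = max(EF_Task 3=17, EF_Task 5=23, EF_Task 6=15, EF_Task 7=24) = 24; EF_Task 8 = 24+14 = 38
Expected project duration μ = 38 days. Critical path: Task 1 → Task 4 → Task 7 → Task 8.

38 days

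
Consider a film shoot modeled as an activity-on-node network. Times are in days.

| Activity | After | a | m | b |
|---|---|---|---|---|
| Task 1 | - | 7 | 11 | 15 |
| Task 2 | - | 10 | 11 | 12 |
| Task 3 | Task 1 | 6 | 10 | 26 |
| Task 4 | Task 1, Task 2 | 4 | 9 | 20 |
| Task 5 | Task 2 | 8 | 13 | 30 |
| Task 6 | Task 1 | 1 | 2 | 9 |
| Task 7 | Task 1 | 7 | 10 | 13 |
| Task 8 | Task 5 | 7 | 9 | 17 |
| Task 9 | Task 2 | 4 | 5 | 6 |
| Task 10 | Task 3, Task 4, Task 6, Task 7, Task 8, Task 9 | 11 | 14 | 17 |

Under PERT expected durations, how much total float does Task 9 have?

te_Task 1 = (7 + 4·11 + 15)/6 = 66/6 = 11
te_Task 2 = (10 + 4·11 + 12)/6 = 66/6 = 11
te_Task 3 = (6 + 4·10 + 26)/6 = 72/6 = 12
te_Task 4 = (4 + 4·9 + 20)/6 = 60/6 = 10
te_Task 5 = (8 + 4·13 + 30)/6 = 90/6 = 15
te_Task 6 = (1 + 4·2 + 9)/6 = 18/6 = 3
te_Task 7 = (7 + 4·10 + 13)/6 = 60/6 = 10
te_Task 8 = (7 + 4·9 + 17)/6 = 60/6 = 10
te_Task 9 = (4 + 4·5 + 6)/6 = 30/6 = 5
te_Task 10 = (11 + 4·14 + 17)/6 = 84/6 = 14

Forward pass:
ES_Task 1 = 0; EF_Task 1 = 11
ES_Task 2 = 0; EF_Task 2 = 11
ES_Task 3 = 11; EF_Task 3 = 11+12 = 23
ES_Task 4 = max(EF_Task 1=11, EF_Task 2=11) = 11; EF_Task 4 = 11+10 = 21
ES_Task 5 = 11; EF_Task 5 = 11+15 = 26
ES_Task 6 = 11; EF_Task 6 = 11+3 = 14
ES_Task 7 = 11; EF_Task 7 = 11+10 = 21
ES_Task 8 = 26; EF_Task 8 = 26+10 = 36
ES_Task 9 = 11; EF_Task 9 = 11+5 = 16
ES_Task 10 = max(EF_Task 3=23, EF_Task 4=21, EF_Task 6=14, EF_Task 7=21, EF_Task 8=36, EF_Task 9=16) = 36; EF_Task 10 = 36+14 = 50
Expected project duration μ = 50 days. Critical path: Task 2 → Task 5 → Task 8 → Task 10.

Backward pass:
LF_Task 10 = 50; LS_Task 10 = 50−14 = 36
LF_Task 9 = LS_Task 10 = 36; LS_Task 9 = 36−5 = 31
LF_Task 8 = LS_Task 10 = 36; LS_Task 8 = 36−10 = 26
LF_Task 7 = LS_Task 10 = 36; LS_Task 7 = 36−10 = 26
LF_Task 6 = LS_Task 10 = 36; LS_Task 6 = 36−3 = 33
LF_Task 5 = LS_Task 8 = 26; LS_Task 5 = 26−15 = 11
LF_Task 4 = LS_Task 10 = 36; LS_Task 4 = 36−10 = 26
LF_Task 3 = LS_Task 10 = 36; LS_Task 3 = 36−12 = 24
LF_Task 2 = min(LS_Task 4=26, LS_Task 5=11, LS_Task 9=31) = 11; LS_Task 2 = 11−11 = 0
LF_Task 1 = min(LS_Task 3=24, LS_Task 4=26, LS_Task 6=33, LS_Task 7=26) = 24; LS_Task 1 = 24−11 = 13
Slack_Task 9 = LS_Task 9 − ES_Task 9 = 31 − 11 = 20

20 days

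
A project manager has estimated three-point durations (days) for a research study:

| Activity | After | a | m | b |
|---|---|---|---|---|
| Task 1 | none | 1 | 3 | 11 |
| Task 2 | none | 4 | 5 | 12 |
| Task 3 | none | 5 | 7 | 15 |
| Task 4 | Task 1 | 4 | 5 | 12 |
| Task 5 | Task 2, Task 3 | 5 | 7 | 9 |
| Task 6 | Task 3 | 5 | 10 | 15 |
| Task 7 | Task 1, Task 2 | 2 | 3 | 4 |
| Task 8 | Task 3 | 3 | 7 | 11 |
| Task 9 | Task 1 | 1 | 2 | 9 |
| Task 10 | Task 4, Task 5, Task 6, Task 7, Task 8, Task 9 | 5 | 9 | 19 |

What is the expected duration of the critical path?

28 days

te_Task 1 = (1 + 4·3 + 11)/6 = 24/6 = 4
te_Task 2 = (4 + 4·5 + 12)/6 = 36/6 = 6
te_Task 3 = (5 + 4·7 + 15)/6 = 48/6 = 8
te_Task 4 = (4 + 4·5 + 12)/6 = 36/6 = 6
te_Task 5 = (5 + 4·7 + 9)/6 = 42/6 = 7
te_Task 6 = (5 + 4·10 + 15)/6 = 60/6 = 10
te_Task 7 = (2 + 4·3 + 4)/6 = 18/6 = 3
te_Task 8 = (3 + 4·7 + 11)/6 = 42/6 = 7
te_Task 9 = (1 + 4·2 + 9)/6 = 18/6 = 3
te_Task 10 = (5 + 4·9 + 19)/6 = 60/6 = 10

Forward pass:
ES_Task 1 = 0; EF_Task 1 = 4
ES_Task 2 = 0; EF_Task 2 = 6
ES_Task 3 = 0; EF_Task 3 = 8
ES_Task 4 = 4; EF_Task 4 = 4+6 = 10
ES_Task 5 = max(EF_Task 2=6, EF_Task 3=8) = 8; EF_Task 5 = 8+7 = 15
ES_Task 6 = 8; EF_Task 6 = 8+10 = 18
ES_Task 7 = max(EF_Task 1=4, EF_Task 2=6) = 6; EF_Task 7 = 6+3 = 9
ES_Task 8 = 8; EF_Task 8 = 8+7 = 15
ES_Task 9 = 4; EF_Task 9 = 4+3 = 7
ES_Task 10 = max(EF_Task 4=10, EF_Task 5=15, EF_Task 6=18, EF_Task 7=9, EF_Task 8=15, EF_Task 9=7) = 18; EF_Task 10 = 18+10 = 28
Expected project duration μ = 28 days. Critical path: Task 3 → Task 6 → Task 10.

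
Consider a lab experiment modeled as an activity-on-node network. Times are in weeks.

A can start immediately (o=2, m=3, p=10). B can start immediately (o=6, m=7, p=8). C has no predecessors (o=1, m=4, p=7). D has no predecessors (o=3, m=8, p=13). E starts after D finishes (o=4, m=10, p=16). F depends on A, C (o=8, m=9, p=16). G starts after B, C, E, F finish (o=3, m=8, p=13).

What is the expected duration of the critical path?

te_A = (2 + 4·3 + 10)/6 = 24/6 = 4
te_B = (6 + 4·7 + 8)/6 = 42/6 = 7
te_C = (1 + 4·4 + 7)/6 = 24/6 = 4
te_D = (3 + 4·8 + 13)/6 = 48/6 = 8
te_E = (4 + 4·10 + 16)/6 = 60/6 = 10
te_F = (8 + 4·9 + 16)/6 = 60/6 = 10
te_G = (3 + 4·8 + 13)/6 = 48/6 = 8

Forward pass:
ES_A = 0; EF_A = 4
ES_B = 0; EF_B = 7
ES_C = 0; EF_C = 4
ES_D = 0; EF_D = 8
ES_E = 8; EF_E = 8+10 = 18
ES_F = max(EF_A=4, EF_C=4) = 4; EF_F = 4+10 = 14
ES_G = max(EF_B=7, EF_C=4, EF_E=18, EF_F=14) = 18; EF_G = 18+8 = 26
Expected project duration μ = 26 weeks. Critical path: D → E → G.

26 weeks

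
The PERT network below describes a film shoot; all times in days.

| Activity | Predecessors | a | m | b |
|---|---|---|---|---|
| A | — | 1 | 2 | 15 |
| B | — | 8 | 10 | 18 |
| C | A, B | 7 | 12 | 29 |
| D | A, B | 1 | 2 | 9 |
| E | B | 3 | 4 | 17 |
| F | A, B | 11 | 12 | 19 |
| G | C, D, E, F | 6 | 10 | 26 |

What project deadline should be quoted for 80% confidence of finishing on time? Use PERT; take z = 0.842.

41.4 days

te_A = (1 + 4·2 + 15)/6 = 24/6 = 4; σ²_A = ((15−1)/6)² = 5.444
te_B = (8 + 4·10 + 18)/6 = 66/6 = 11; σ²_B = ((18−8)/6)² = 2.778
te_C = (7 + 4·12 + 29)/6 = 84/6 = 14; σ²_C = ((29−7)/6)² = 13.444
te_D = (1 + 4·2 + 9)/6 = 18/6 = 3; σ²_D = ((9−1)/6)² = 1.778
te_E = (3 + 4·4 + 17)/6 = 36/6 = 6; σ²_E = ((17−3)/6)² = 5.444
te_F = (11 + 4·12 + 19)/6 = 78/6 = 13; σ²_F = ((19−11)/6)² = 1.778
te_G = (6 + 4·10 + 26)/6 = 72/6 = 12; σ²_G = ((26−6)/6)² = 11.111

Forward pass:
ES_A = 0; EF_A = 4
ES_B = 0; EF_B = 11
ES_C = max(EF_A=4, EF_B=11) = 11; EF_C = 11+14 = 25
ES_D = max(EF_A=4, EF_B=11) = 11; EF_D = 11+3 = 14
ES_E = 11; EF_E = 11+6 = 17
ES_F = max(EF_A=4, EF_B=11) = 11; EF_F = 11+13 = 24
ES_G = max(EF_C=25, EF_D=14, EF_E=17, EF_F=24) = 25; EF_G = 25+12 = 37
Expected project duration μ = 37 days. Critical path: B → C → G.

Variance along critical path = 2.778 + 13.444 + 11.111 = 27.333; σ = 5.228 days.
D = μ + z·σ = 37 + 0.842·5.228 = 41.4 days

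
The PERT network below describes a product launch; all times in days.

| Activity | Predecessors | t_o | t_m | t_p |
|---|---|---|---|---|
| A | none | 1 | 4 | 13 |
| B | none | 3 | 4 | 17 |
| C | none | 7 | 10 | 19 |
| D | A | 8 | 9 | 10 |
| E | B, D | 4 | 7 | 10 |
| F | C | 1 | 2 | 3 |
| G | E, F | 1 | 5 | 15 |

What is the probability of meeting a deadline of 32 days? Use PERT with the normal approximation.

0.938

te_A = (1 + 4·4 + 13)/6 = 30/6 = 5; σ²_A = ((13−1)/6)² = 4.000
te_B = (3 + 4·4 + 17)/6 = 36/6 = 6; σ²_B = ((17−3)/6)² = 5.444
te_C = (7 + 4·10 + 19)/6 = 66/6 = 11; σ²_C = ((19−7)/6)² = 4.000
te_D = (8 + 4·9 + 10)/6 = 54/6 = 9; σ²_D = ((10−8)/6)² = 0.111
te_E = (4 + 4·7 + 10)/6 = 42/6 = 7; σ²_E = ((10−4)/6)² = 1.000
te_F = (1 + 4·2 + 3)/6 = 12/6 = 2; σ²_F = ((3−1)/6)² = 0.111
te_G = (1 + 4·5 + 15)/6 = 36/6 = 6; σ²_G = ((15−1)/6)² = 5.444

Forward pass:
ES_A = 0; EF_A = 5
ES_B = 0; EF_B = 6
ES_C = 0; EF_C = 11
ES_D = 5; EF_D = 5+9 = 14
ES_E = max(EF_B=6, EF_D=14) = 14; EF_E = 14+7 = 21
ES_F = 11; EF_F = 11+2 = 13
ES_G = max(EF_E=21, EF_F=13) = 21; EF_G = 21+6 = 27
Expected project duration μ = 27 days. Critical path: A → D → E → G.

Variance along critical path = 4.000 + 0.111 + 1.000 + 5.444 = 10.556; σ = √10.556 = 3.249 days.
Z = (32 − 27) / 3.249 = 1.539
P(T ≤ 32) = Φ(1.539) ≈ 0.938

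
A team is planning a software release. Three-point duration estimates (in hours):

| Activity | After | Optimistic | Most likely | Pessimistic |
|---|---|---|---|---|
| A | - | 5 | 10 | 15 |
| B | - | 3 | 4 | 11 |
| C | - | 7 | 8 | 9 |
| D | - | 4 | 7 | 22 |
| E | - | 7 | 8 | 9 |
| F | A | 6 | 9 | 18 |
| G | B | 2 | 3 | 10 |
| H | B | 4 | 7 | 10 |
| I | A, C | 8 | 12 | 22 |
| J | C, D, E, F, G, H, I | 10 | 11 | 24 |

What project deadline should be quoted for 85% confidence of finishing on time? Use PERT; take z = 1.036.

39.8 hours

te_A = (5 + 4·10 + 15)/6 = 60/6 = 10; σ²_A = ((15−5)/6)² = 2.778
te_B = (3 + 4·4 + 11)/6 = 30/6 = 5; σ²_B = ((11−3)/6)² = 1.778
te_C = (7 + 4·8 + 9)/6 = 48/6 = 8; σ²_C = ((9−7)/6)² = 0.111
te_D = (4 + 4·7 + 22)/6 = 54/6 = 9; σ²_D = ((22−4)/6)² = 9.000
te_E = (7 + 4·8 + 9)/6 = 48/6 = 8; σ²_E = ((9−7)/6)² = 0.111
te_F = (6 + 4·9 + 18)/6 = 60/6 = 10; σ²_F = ((18−6)/6)² = 4.000
te_G = (2 + 4·3 + 10)/6 = 24/6 = 4; σ²_G = ((10−2)/6)² = 1.778
te_H = (4 + 4·7 + 10)/6 = 42/6 = 7; σ²_H = ((10−4)/6)² = 1.000
te_I = (8 + 4·12 + 22)/6 = 78/6 = 13; σ²_I = ((22−8)/6)² = 5.444
te_J = (10 + 4·11 + 24)/6 = 78/6 = 13; σ²_J = ((24−10)/6)² = 5.444

Forward pass:
ES_A = 0; EF_A = 10
ES_B = 0; EF_B = 5
ES_C = 0; EF_C = 8
ES_D = 0; EF_D = 9
ES_E = 0; EF_E = 8
ES_F = 10; EF_F = 10+10 = 20
ES_G = 5; EF_G = 5+4 = 9
ES_H = 5; EF_H = 5+7 = 12
ES_I = max(EF_A=10, EF_C=8) = 10; EF_I = 10+13 = 23
ES_J = max(EF_C=8, EF_D=9, EF_E=8, EF_F=20, EF_G=9, EF_H=12, EF_I=23) = 23; EF_J = 23+13 = 36
Expected project duration μ = 36 hours. Critical path: A → I → J.

Variance along critical path = 2.778 + 5.444 + 5.444 = 13.667; σ = 3.697 hours.
D = μ + z·σ = 36 + 1.036·3.697 = 39.8 hours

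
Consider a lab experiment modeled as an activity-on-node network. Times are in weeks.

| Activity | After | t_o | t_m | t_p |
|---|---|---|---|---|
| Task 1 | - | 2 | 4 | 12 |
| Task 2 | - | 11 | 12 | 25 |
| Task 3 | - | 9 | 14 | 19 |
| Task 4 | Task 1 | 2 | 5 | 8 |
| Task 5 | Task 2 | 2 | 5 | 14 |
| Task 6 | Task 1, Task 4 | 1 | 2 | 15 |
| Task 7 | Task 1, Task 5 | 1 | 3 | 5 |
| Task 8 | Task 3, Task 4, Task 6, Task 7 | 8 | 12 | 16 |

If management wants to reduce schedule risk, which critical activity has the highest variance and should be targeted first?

Task 2

te_Task 1 = (2 + 4·4 + 12)/6 = 30/6 = 5; σ²_Task 1 = ((12−2)/6)² = 2.778
te_Task 2 = (11 + 4·12 + 25)/6 = 84/6 = 14; σ²_Task 2 = ((25−11)/6)² = 5.444
te_Task 3 = (9 + 4·14 + 19)/6 = 84/6 = 14; σ²_Task 3 = ((19−9)/6)² = 2.778
te_Task 4 = (2 + 4·5 + 8)/6 = 30/6 = 5; σ²_Task 4 = ((8−2)/6)² = 1.000
te_Task 5 = (2 + 4·5 + 14)/6 = 36/6 = 6; σ²_Task 5 = ((14−2)/6)² = 4.000
te_Task 6 = (1 + 4·2 + 15)/6 = 24/6 = 4; σ²_Task 6 = ((15−1)/6)² = 5.444
te_Task 7 = (1 + 4·3 + 5)/6 = 18/6 = 3; σ²_Task 7 = ((5−1)/6)² = 0.444
te_Task 8 = (8 + 4·12 + 16)/6 = 72/6 = 12; σ²_Task 8 = ((16−8)/6)² = 1.778

Forward pass:
ES_Task 1 = 0; EF_Task 1 = 5
ES_Task 2 = 0; EF_Task 2 = 14
ES_Task 3 = 0; EF_Task 3 = 14
ES_Task 4 = 5; EF_Task 4 = 5+5 = 10
ES_Task 5 = 14; EF_Task 5 = 14+6 = 20
ES_Task 6 = max(EF_Task 1=5, EF_Task 4=10) = 10; EF_Task 6 = 10+4 = 14
ES_Task 7 = max(EF_Task 1=5, EF_Task 5=20) = 20; EF_Task 7 = 20+3 = 23
ES_Task 8 = max(EF_Task 3=14, EF_Task 4=10, EF_Task 6=14, EF_Task 7=23) = 23; EF_Task 8 = 23+12 = 35
Expected project duration μ = 35 weeks. Critical path: Task 2 → Task 5 → Task 7 → Task 8.

Variances on critical path: σ²_Task 2=5.444, σ²_Task 5=4.000, σ²_Task 7=0.444, σ²_Task 8=1.778.
Largest is σ²_Task 2 = 5.444.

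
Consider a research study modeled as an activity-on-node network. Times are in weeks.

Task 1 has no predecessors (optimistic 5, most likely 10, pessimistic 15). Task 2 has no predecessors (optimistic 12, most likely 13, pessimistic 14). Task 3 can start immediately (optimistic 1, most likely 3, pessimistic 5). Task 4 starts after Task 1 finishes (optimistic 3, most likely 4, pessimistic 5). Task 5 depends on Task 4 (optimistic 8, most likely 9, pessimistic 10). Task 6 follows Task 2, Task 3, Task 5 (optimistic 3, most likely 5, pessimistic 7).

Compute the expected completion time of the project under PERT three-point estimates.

28 weeks

te_Task 1 = (5 + 4·10 + 15)/6 = 60/6 = 10
te_Task 2 = (12 + 4·13 + 14)/6 = 78/6 = 13
te_Task 3 = (1 + 4·3 + 5)/6 = 18/6 = 3
te_Task 4 = (3 + 4·4 + 5)/6 = 24/6 = 4
te_Task 5 = (8 + 4·9 + 10)/6 = 54/6 = 9
te_Task 6 = (3 + 4·5 + 7)/6 = 30/6 = 5

Forward pass:
ES_Task 1 = 0; EF_Task 1 = 10
ES_Task 2 = 0; EF_Task 2 = 13
ES_Task 3 = 0; EF_Task 3 = 3
ES_Task 4 = 10; EF_Task 4 = 10+4 = 14
ES_Task 5 = 14; EF_Task 5 = 14+9 = 23
ES_Task 6 = max(EF_Task 2=13, EF_Task 3=3, EF_Task 5=23) = 23; EF_Task 6 = 23+5 = 28
Expected project duration μ = 28 weeks. Critical path: Task 1 → Task 4 → Task 5 → Task 6.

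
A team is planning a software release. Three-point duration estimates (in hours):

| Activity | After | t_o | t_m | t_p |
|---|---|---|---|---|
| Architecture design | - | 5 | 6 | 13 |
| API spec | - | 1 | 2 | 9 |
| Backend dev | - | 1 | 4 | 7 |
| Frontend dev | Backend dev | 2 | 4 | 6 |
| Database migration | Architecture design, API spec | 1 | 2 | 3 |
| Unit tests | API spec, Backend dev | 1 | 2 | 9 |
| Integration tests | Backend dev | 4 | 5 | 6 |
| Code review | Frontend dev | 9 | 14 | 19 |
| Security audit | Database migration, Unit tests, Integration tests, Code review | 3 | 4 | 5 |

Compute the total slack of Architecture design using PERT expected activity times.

13 hours

te_Architecture design = (5 + 4·6 + 13)/6 = 42/6 = 7
te_API spec = (1 + 4·2 + 9)/6 = 18/6 = 3
te_Backend dev = (1 + 4·4 + 7)/6 = 24/6 = 4
te_Frontend dev = (2 + 4·4 + 6)/6 = 24/6 = 4
te_Database migration = (1 + 4·2 + 3)/6 = 12/6 = 2
te_Unit tests = (1 + 4·2 + 9)/6 = 18/6 = 3
te_Integration tests = (4 + 4·5 + 6)/6 = 30/6 = 5
te_Code review = (9 + 4·14 + 19)/6 = 84/6 = 14
te_Security audit = (3 + 4·4 + 5)/6 = 24/6 = 4

Forward pass:
ES_Architecture design = 0; EF_Architecture design = 7
ES_API spec = 0; EF_API spec = 3
ES_Backend dev = 0; EF_Backend dev = 4
ES_Frontend dev = 4; EF_Frontend dev = 4+4 = 8
ES_Database migration = max(EF_Architecture design=7, EF_API spec=3) = 7; EF_Database migration = 7+2 = 9
ES_Unit tests = max(EF_API spec=3, EF_Backend dev=4) = 4; EF_Unit tests = 4+3 = 7
ES_Integration tests = 4; EF_Integration tests = 4+5 = 9
ES_Code review = 8; EF_Code review = 8+14 = 22
ES_Security audit = max(EF_Database migration=9, EF_Unit tests=7, EF_Integration tests=9, EF_Code review=22) = 22; EF_Security audit = 22+4 = 26
Expected project duration μ = 26 hours. Critical path: Backend dev → Frontend dev → Code review → Security audit.

Backward pass:
LF_Security audit = 26; LS_Security audit = 26−4 = 22
LF_Code review = LS_Security audit = 22; LS_Code review = 22−14 = 8
LF_Integration tests = LS_Security audit = 22; LS_Integration tests = 22−5 = 17
LF_Unit tests = LS_Security audit = 22; LS_Unit tests = 22−3 = 19
LF_Database migration = LS_Security audit = 22; LS_Database migration = 22−2 = 20
LF_Frontend dev = LS_Code review = 8; LS_Frontend dev = 8−4 = 4
LF_Backend dev = min(LS_Frontend dev=4, LS_Unit tests=19, LS_Integration tests=17) = 4; LS_Backend dev = 4−4 = 0
LF_API spec = min(LS_Database migration=20, LS_Unit tests=19) = 19; LS_API spec = 19−3 = 16
LF_Architecture design = LS_Database migration = 20; LS_Architecture design = 20−7 = 13
Slack_Architecture design = LS_Architecture design − ES_Architecture design = 13 − 0 = 13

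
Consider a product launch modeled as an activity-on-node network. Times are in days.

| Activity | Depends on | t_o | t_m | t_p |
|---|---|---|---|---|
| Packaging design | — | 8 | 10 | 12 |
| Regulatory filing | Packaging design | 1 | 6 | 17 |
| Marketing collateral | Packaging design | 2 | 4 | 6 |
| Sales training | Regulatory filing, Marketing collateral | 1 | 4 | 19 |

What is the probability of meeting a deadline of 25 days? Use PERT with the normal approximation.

0.688

te_Packaging design = (8 + 4·10 + 12)/6 = 60/6 = 10; σ²_Packaging design = ((12−8)/6)² = 0.444
te_Regulatory filing = (1 + 4·6 + 17)/6 = 42/6 = 7; σ²_Regulatory filing = ((17−1)/6)² = 7.111
te_Marketing collateral = (2 + 4·4 + 6)/6 = 24/6 = 4; σ²_Marketing collateral = ((6−2)/6)² = 0.444
te_Sales training = (1 + 4·4 + 19)/6 = 36/6 = 6; σ²_Sales training = ((19−1)/6)² = 9.000

Forward pass:
ES_Packaging design = 0; EF_Packaging design = 10
ES_Regulatory filing = 10; EF_Regulatory filing = 10+7 = 17
ES_Marketing collateral = 10; EF_Marketing collateral = 10+4 = 14
ES_Sales training = max(EF_Regulatory filing=17, EF_Marketing collateral=14) = 17; EF_Sales training = 17+6 = 23
Expected project duration μ = 23 days. Critical path: Packaging design → Regulatory filing → Sales training.

Variance along critical path = 0.444 + 7.111 + 9.000 = 16.556; σ = √16.556 = 4.069 days.
Z = (25 − 23) / 4.069 = 0.492
P(T ≤ 25) = Φ(0.492) ≈ 0.688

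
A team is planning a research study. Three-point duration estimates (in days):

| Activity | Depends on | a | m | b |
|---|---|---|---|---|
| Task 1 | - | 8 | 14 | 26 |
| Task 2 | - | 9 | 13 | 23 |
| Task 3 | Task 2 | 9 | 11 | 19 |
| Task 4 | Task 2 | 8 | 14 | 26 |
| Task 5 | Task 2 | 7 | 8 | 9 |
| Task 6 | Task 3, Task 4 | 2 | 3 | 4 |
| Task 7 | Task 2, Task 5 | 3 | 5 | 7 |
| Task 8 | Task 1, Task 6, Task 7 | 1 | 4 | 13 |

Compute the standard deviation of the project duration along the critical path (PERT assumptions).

te_Task 1 = (8 + 4·14 + 26)/6 = 90/6 = 15; σ²_Task 1 = ((26−8)/6)² = 9.000
te_Task 2 = (9 + 4·13 + 23)/6 = 84/6 = 14; σ²_Task 2 = ((23−9)/6)² = 5.444
te_Task 3 = (9 + 4·11 + 19)/6 = 72/6 = 12; σ²_Task 3 = ((19−9)/6)² = 2.778
te_Task 4 = (8 + 4·14 + 26)/6 = 90/6 = 15; σ²_Task 4 = ((26−8)/6)² = 9.000
te_Task 5 = (7 + 4·8 + 9)/6 = 48/6 = 8; σ²_Task 5 = ((9−7)/6)² = 0.111
te_Task 6 = (2 + 4·3 + 4)/6 = 18/6 = 3; σ²_Task 6 = ((4−2)/6)² = 0.111
te_Task 7 = (3 + 4·5 + 7)/6 = 30/6 = 5; σ²_Task 7 = ((7−3)/6)² = 0.444
te_Task 8 = (1 + 4·4 + 13)/6 = 30/6 = 5; σ²_Task 8 = ((13−1)/6)² = 4.000

Forward pass:
ES_Task 1 = 0; EF_Task 1 = 15
ES_Task 2 = 0; EF_Task 2 = 14
ES_Task 3 = 14; EF_Task 3 = 14+12 = 26
ES_Task 4 = 14; EF_Task 4 = 14+15 = 29
ES_Task 5 = 14; EF_Task 5 = 14+8 = 22
ES_Task 6 = max(EF_Task 3=26, EF_Task 4=29) = 29; EF_Task 6 = 29+3 = 32
ES_Task 7 = max(EF_Task 2=14, EF_Task 5=22) = 22; EF_Task 7 = 22+5 = 27
ES_Task 8 = max(EF_Task 1=15, EF_Task 6=32, EF_Task 7=27) = 32; EF_Task 8 = 32+5 = 37
Expected project duration μ = 37 days. Critical path: Task 2 → Task 4 → Task 6 → Task 8.

Variance along critical path = 5.444 + 9.000 + 0.111 + 4.000 = 18.556
σ = √18.556 = 4.308 days

4.31 days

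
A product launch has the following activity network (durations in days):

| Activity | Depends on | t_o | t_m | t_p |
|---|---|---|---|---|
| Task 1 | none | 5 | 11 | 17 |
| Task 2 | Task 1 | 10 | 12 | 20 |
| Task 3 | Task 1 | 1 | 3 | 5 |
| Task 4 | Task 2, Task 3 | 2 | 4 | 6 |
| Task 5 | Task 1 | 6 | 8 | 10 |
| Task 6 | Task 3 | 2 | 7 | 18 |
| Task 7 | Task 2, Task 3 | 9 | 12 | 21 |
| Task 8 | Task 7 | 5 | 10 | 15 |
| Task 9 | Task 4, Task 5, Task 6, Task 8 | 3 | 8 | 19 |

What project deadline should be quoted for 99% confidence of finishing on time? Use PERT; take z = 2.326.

te_Task 1 = (5 + 4·11 + 17)/6 = 66/6 = 11; σ²_Task 1 = ((17−5)/6)² = 4.000
te_Task 2 = (10 + 4·12 + 20)/6 = 78/6 = 13; σ²_Task 2 = ((20−10)/6)² = 2.778
te_Task 3 = (1 + 4·3 + 5)/6 = 18/6 = 3; σ²_Task 3 = ((5−1)/6)² = 0.444
te_Task 4 = (2 + 4·4 + 6)/6 = 24/6 = 4; σ²_Task 4 = ((6−2)/6)² = 0.444
te_Task 5 = (6 + 4·8 + 10)/6 = 48/6 = 8; σ²_Task 5 = ((10−6)/6)² = 0.444
te_Task 6 = (2 + 4·7 + 18)/6 = 48/6 = 8; σ²_Task 6 = ((18−2)/6)² = 7.111
te_Task 7 = (9 + 4·12 + 21)/6 = 78/6 = 13; σ²_Task 7 = ((21−9)/6)² = 4.000
te_Task 8 = (5 + 4·10 + 15)/6 = 60/6 = 10; σ²_Task 8 = ((15−5)/6)² = 2.778
te_Task 9 = (3 + 4·8 + 19)/6 = 54/6 = 9; σ²_Task 9 = ((19−3)/6)² = 7.111

Forward pass:
ES_Task 1 = 0; EF_Task 1 = 11
ES_Task 2 = 11; EF_Task 2 = 11+13 = 24
ES_Task 3 = 11; EF_Task 3 = 11+3 = 14
ES_Task 4 = max(EF_Task 2=24, EF_Task 3=14) = 24; EF_Task 4 = 24+4 = 28
ES_Task 5 = 11; EF_Task 5 = 11+8 = 19
ES_Task 6 = 14; EF_Task 6 = 14+8 = 22
ES_Task 7 = max(EF_Task 2=24, EF_Task 3=14) = 24; EF_Task 7 = 24+13 = 37
ES_Task 8 = 37; EF_Task 8 = 37+10 = 47
ES_Task 9 = max(EF_Task 4=28, EF_Task 5=19, EF_Task 6=22, EF_Task 8=47) = 47; EF_Task 9 = 47+9 = 56
Expected project duration μ = 56 days. Critical path: Task 1 → Task 2 → Task 7 → Task 8 → Task 9.

Variance along critical path = 4.000 + 2.778 + 4.000 + 2.778 + 7.111 = 20.667; σ = 4.546 days.
D = μ + z·σ = 56 + 2.326·4.546 = 66.6 days

66.6 days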